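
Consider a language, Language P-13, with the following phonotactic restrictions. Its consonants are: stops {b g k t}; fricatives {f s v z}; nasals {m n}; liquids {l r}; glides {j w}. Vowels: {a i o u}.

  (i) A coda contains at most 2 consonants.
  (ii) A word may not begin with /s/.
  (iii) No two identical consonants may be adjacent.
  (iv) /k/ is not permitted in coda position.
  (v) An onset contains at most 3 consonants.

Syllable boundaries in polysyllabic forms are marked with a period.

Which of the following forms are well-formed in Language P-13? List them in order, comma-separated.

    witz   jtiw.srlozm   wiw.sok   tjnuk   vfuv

witz — σ1 onset /w/, coda /tz/ (2C) ok → well-formed
jtiw.srlozm — σ1 onset /jt/ (2C), coda /w/ ok; σ2 onset /srl/ (3C), coda /zm/ (2C) ok → well-formed
wiw.sok — violates constraint (iv): syllable 2 coda contains /k/ → ill-formed
tjnuk — violates constraint (iv): syllable 1 coda contains /k/ → ill-formed
vfuv — σ1 onset /vf/ (2C), coda /v/ ok → well-formed

witz, jtiw.srlozm, vfuv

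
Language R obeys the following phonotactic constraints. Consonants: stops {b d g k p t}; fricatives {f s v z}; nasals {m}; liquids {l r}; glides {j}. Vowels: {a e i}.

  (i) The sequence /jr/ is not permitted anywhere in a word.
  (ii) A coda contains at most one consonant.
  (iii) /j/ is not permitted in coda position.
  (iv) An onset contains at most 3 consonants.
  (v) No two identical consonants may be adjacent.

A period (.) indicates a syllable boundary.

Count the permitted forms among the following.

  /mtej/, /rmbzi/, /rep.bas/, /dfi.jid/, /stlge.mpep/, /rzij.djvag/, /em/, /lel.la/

3

/mtej/ — violates constraint (iii): syllable 1 coda contains /j/ → not permitted
/rmbzi/ — violates constraint (iv): syllable 1 onset /rmbz/ has 4 consonants (> 3) → not permitted
/rep.bas/ — σ1 onset /r/, coda /p/ ok; σ2 onset /b/, coda /s/ ok → permitted
/dfi.jid/ — σ1 onset /df/ (2C), coda /∅/ ok; σ2 onset /j/, coda /d/ ok → permitted
/stlge.mpep/ — violates constraint (iv): syllable 1 onset /stlg/ has 4 consonants (> 3) → not permitted
/rzij.djvag/ — violates constraint (iii): syllable 1 coda contains /j/ → not permitted
/em/ — σ1 onset /∅/, coda /m/ ok → permitted
/lel.la/ — violates constraint (v): adjacent identical consonants /ll/ → not permitted
Permitted: /rep.bas/, /dfi.jid/, /em/ → 3.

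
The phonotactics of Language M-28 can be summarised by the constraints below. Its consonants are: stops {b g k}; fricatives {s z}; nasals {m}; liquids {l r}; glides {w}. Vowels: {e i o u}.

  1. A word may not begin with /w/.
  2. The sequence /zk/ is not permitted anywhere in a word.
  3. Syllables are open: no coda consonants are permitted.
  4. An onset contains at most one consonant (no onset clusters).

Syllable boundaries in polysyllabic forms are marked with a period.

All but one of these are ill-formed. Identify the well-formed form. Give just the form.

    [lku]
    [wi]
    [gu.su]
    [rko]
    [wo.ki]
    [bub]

[lku] — violates constraint 4: syllable 1 onset /lk/ has 2 consonants (> 1) → ill-formed
[wi] — violates constraint 1: word begins with /w/ → ill-formed
[gu.su] — σ1 onset /g/, coda /∅/ ok; σ2 onset /s/, coda /∅/ ok → well-formed
[rko] — violates constraint 4: syllable 1 onset /rk/ has 2 consonants (> 1) → ill-formed
[wo.ki] — violates constraint 1: word begins with /w/ → ill-formed
[bub] — violates constraint 3: syllable 1 coda /b/ has 1 consonant (> 0) → ill-formed

[gu.su]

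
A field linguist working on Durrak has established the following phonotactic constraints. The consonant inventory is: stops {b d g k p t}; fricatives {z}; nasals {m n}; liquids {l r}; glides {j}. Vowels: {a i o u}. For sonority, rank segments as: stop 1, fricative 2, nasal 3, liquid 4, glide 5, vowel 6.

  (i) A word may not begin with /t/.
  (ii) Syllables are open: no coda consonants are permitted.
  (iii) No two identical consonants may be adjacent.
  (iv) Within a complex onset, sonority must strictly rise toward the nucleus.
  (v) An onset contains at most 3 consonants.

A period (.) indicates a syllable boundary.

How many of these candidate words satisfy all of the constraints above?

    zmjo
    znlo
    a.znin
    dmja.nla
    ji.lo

4

zmjo — σ1 onset /zmj/ (2→3→5 rises), coda /∅/ ok → permitted
znlo — σ1 onset /znl/ (2→3→4 rises), coda /∅/ ok → permitted
a.znin — violates constraint (ii): syllable 2 coda /n/ has 1 consonant (> 0) → not permitted
dmja.nla — σ1 onset /dmj/ (1→3→5 rises), coda /∅/ ok; σ2 onset /nl/ (3→4 rises), coda /∅/ ok → permitted
ji.lo — σ1 onset /j/, coda /∅/ ok; σ2 onset /l/, coda /∅/ ok → permitted
Permitted: zmjo, znlo, dmja.nla, ji.lo → 4.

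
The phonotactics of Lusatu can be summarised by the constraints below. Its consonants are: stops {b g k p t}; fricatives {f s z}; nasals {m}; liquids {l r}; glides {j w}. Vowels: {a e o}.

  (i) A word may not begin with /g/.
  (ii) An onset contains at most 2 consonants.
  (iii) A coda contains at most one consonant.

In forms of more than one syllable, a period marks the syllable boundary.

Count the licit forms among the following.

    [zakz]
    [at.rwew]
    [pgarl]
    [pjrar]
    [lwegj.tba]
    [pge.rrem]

[zakz] — violates constraint (iii): syllable 1 coda /kz/ has 2 consonants (> 1) → illicit
[at.rwew] — σ1 onset /∅/, coda /t/ ok; σ2 onset /rw/ (2C), coda /w/ ok → licit
[pgarl] — violates constraint (iii): syllable 1 coda /rl/ has 2 consonants (> 1) → illicit
[pjrar] — violates constraint (ii): syllable 1 onset /pjr/ has 3 consonants (> 2) → illicit
[lwegj.tba] — violates constraint (iii): syllable 1 coda /gj/ has 2 consonants (> 1) → illicit
[pge.rrem] — σ1 onset /pg/ (2C), coda /∅/ ok; σ2 onset /rr/ (2C), coda /m/ ok → licit
Licit: [at.rwew], [pge.rrem] → 2.

2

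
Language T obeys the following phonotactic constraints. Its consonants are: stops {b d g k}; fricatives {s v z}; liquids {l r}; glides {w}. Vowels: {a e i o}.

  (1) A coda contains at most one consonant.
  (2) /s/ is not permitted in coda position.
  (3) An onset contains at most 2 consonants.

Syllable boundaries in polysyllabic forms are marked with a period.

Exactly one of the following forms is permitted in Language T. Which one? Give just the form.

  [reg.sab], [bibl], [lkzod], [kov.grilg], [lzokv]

[reg.sab]

[reg.sab] — σ1 onset /r/, coda /g/ ok; σ2 onset /s/, coda /b/ ok → permitted
[bibl] — violates constraint 1: syllable 1 coda /bl/ has 2 consonants (> 1) → not permitted
[lkzod] — violates constraint 3: syllable 1 onset /lkz/ has 3 consonants (> 2) → not permitted
[kov.grilg] — violates constraint 1: syllable 2 coda /lg/ has 2 consonants (> 1) → not permitted
[lzokv] — violates constraint 1: syllable 1 coda /kv/ has 2 consonants (> 1) → not permitted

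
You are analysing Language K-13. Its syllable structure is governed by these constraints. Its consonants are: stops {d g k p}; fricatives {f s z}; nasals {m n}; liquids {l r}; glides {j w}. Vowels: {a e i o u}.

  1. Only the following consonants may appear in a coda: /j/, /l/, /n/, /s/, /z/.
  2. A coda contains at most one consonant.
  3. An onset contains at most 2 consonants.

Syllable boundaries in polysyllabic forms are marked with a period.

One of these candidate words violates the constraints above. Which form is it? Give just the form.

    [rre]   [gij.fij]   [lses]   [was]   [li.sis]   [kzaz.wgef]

[kzaz.wgef]

[rre] — σ1 onset /rr/ (2C), coda /∅/ ok → well-formed
[gij.fij] — σ1 onset /g/, coda /j/ ok; σ2 onset /f/, coda /j/ ok → well-formed
[lses] — σ1 onset /ls/ (2C), coda /s/ ok → well-formed
[was] — σ1 onset /w/, coda /s/ ok → well-formed
[li.sis] — σ1 onset /l/, coda /∅/ ok; σ2 onset /s/, coda /s/ ok → well-formed
[kzaz.wgef] — violates constraint 1: syllable 2 coda contains /f/, which is not a licensed coda consonant → ill-formed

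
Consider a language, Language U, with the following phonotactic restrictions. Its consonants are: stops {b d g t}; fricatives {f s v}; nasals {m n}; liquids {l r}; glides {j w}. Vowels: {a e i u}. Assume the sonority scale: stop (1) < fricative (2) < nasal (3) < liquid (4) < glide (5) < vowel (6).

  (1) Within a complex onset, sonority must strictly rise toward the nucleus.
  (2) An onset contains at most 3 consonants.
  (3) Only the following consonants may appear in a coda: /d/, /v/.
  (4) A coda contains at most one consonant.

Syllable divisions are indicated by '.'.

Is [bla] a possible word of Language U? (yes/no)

[bla] — σ1 onset /bl/ (1→4 rises), coda /∅/ ok → phonotactically legal

yes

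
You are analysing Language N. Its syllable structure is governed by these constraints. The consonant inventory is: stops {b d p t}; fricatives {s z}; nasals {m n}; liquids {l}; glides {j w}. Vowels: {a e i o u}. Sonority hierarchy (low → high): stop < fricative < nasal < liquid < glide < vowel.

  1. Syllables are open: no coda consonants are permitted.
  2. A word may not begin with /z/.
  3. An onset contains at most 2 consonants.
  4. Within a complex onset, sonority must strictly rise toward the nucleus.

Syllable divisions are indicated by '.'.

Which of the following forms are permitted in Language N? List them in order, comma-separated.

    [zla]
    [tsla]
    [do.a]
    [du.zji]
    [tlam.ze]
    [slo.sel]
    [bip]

[zla] — violates constraint 2: word begins with /z/ → not permitted
[tsla] — violates constraint 3: syllable 1 onset /tsl/ has 3 consonants (> 2) → not permitted
[do.a] — σ1 onset /d/, coda /∅/ ok; σ2 onset /∅/, coda /∅/ ok → permitted
[du.zji] — σ1 onset /d/, coda /∅/ ok; σ2 onset /zj/ (2→5 rises), coda /∅/ ok → permitted
[tlam.ze] — violates constraint 1: syllable 1 coda /m/ has 1 consonant (> 0) → not permitted
[slo.sel] — violates constraint 1: syllable 2 coda /l/ has 1 consonant (> 0) → not permitted
[bip] — violates constraint 1: syllable 1 coda /p/ has 1 consonant (> 0) → not permitted

[do.a], [du.zji]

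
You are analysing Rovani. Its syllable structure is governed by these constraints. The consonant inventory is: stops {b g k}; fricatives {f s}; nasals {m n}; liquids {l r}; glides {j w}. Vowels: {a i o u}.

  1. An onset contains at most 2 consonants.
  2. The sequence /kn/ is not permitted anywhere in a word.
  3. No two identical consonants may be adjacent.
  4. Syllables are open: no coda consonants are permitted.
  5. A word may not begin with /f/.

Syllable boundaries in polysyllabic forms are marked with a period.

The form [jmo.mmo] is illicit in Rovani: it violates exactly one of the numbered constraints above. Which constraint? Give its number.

[jmo.mmo]: adjacent identical consonants /mm/.
This is a violation of constraint 3: "No two identical consonants may be adjacent."
The remaining constraints (1, 2, 4, 5) are satisfied.

3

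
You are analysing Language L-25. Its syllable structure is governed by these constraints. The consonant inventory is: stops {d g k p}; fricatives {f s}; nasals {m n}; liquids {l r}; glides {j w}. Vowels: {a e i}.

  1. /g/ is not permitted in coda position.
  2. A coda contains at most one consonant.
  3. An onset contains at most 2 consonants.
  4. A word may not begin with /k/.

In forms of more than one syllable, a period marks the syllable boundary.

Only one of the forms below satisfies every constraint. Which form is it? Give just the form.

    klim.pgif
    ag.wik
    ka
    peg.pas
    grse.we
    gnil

gnil

klim.pgif — violates constraint 4: word begins with /k/ → phonotactically illegal
ag.wik — violates constraint 1: syllable 1 coda contains /g/ → phonotactically illegal
ka — violates constraint 4: word begins with /k/ → phonotactically illegal
peg.pas — violates constraint 1: syllable 1 coda contains /g/ → phonotactically illegal
grse.we — violates constraint 3: syllable 1 onset /grs/ has 3 consonants (> 2) → phonotactically illegal
gnil — σ1 onset /gn/ (2C), coda /l/ ok → phonotactically legal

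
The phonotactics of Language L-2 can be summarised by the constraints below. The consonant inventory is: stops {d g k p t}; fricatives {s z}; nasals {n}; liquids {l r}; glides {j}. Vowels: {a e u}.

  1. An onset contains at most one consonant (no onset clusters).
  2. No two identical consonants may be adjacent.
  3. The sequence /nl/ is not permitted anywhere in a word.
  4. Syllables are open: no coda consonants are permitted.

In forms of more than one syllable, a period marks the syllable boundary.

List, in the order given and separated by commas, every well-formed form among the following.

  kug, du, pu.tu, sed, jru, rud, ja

du, pu.tu, ja

kug — violates constraint 4: syllable 1 coda /g/ has 1 consonant (> 0) → ill-formed
du — σ1 onset /d/, coda /∅/ ok → well-formed
pu.tu — σ1 onset /p/, coda /∅/ ok; σ2 onset /t/, coda /∅/ ok → well-formed
sed — violates constraint 4: syllable 1 coda /d/ has 1 consonant (> 0) → ill-formed
jru — violates constraint 1: syllable 1 onset /jr/ has 2 consonants (> 1) → ill-formed
rud — violates constraint 4: syllable 1 coda /d/ has 1 consonant (> 0) → ill-formed
ja — σ1 onset /j/, coda /∅/ ok → well-formed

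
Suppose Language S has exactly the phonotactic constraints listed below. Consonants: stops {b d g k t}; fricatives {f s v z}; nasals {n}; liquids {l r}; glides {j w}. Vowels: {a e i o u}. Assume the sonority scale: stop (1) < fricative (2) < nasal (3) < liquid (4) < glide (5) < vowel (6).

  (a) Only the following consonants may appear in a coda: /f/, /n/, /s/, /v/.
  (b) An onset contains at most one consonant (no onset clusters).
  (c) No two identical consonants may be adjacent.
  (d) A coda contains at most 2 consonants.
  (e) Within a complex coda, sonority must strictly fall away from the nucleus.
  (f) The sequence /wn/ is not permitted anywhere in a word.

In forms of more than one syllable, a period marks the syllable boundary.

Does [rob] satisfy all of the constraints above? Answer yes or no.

no

[rob] — violates constraint (a): syllable 1 coda contains /b/, which is not a licensed coda consonant → not permitted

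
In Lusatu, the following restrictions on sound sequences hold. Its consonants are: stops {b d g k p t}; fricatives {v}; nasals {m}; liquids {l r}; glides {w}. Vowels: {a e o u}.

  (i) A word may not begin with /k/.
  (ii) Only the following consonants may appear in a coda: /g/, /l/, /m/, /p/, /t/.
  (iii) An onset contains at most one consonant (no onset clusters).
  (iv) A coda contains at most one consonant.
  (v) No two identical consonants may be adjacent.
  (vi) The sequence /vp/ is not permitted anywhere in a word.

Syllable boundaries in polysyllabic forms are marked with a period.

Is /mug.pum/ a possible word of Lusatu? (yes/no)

/mug.pum/ — σ1 onset /m/, coda /g/ ok; σ2 onset /p/, coda /m/ ok → permitted

yes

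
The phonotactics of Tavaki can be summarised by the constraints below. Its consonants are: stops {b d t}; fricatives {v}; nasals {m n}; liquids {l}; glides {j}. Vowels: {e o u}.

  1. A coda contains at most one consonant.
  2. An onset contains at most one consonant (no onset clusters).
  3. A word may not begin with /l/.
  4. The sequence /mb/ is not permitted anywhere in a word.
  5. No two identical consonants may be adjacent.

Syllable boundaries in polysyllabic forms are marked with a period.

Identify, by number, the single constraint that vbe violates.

vbe: syllable 1 onset /vb/ has 2 consonants (> 1).
This is a violation of constraint 2: "An onset contains at most one consonant (no onset clusters)."
The remaining constraints (1, 3, 4, 5) are satisfied.

2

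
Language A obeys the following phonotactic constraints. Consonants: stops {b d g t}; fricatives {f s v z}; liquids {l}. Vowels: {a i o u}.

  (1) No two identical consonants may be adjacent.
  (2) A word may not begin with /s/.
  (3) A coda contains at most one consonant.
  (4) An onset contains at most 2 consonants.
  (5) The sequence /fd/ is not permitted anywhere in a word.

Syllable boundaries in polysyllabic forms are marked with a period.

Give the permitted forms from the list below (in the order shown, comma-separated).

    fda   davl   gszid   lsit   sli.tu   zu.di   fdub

fda — violates constraint 5: contains banned sequence /fd/ → not permitted
davl — violates constraint 3: syllable 1 coda /vl/ has 2 consonants (> 1) → not permitted
gszid — violates constraint 4: syllable 1 onset /gsz/ has 3 consonants (> 2) → not permitted
lsit — σ1 onset /ls/ (2C), coda /t/ ok → permitted
sli.tu — violates constraint 2: word begins with /s/ → not permitted
zu.di — σ1 onset /z/, coda /∅/ ok; σ2 onset /d/, coda /∅/ ok → permitted
fdub — violates constraint 5: contains banned sequence /fd/ → not permitted

lsit, zu.di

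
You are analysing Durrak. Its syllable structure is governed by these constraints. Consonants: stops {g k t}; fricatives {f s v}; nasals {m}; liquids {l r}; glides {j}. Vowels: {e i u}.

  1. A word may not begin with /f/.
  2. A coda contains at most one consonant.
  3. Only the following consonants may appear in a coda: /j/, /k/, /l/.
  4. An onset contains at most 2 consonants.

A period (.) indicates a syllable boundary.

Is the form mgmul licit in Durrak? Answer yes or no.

no

mgmul — violates constraint 4: syllable 1 onset /mgm/ has 3 consonants (> 2) → illicit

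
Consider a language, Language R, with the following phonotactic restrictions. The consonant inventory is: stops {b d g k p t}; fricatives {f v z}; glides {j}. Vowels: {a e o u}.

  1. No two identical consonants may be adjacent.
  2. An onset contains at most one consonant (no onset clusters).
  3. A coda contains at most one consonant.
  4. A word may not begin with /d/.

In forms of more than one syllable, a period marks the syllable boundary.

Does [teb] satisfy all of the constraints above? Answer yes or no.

yes

[teb] — σ1 onset /t/, coda /b/ ok → phonotactically legal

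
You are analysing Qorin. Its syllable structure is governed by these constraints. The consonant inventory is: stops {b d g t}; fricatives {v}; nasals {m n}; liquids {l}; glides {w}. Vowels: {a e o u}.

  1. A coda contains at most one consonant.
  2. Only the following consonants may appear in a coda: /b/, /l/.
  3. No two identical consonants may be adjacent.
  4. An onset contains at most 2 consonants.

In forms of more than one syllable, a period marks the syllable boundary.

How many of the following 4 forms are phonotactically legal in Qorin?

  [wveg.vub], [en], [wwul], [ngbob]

[wveg.vub] — violates constraint 2: syllable 1 coda contains /g/, which is not a licensed coda consonant → phonotactically illegal
[en] — violates constraint 2: syllable 1 coda contains /n/, which is not a licensed coda consonant → phonotactically illegal
[wwul] — violates constraint 3: adjacent identical consonants /ww/ → phonotactically illegal
[ngbob] — violates constraint 4: syllable 1 onset /ngb/ has 3 consonants (> 2) → phonotactically illegal
No form is phonotactically legal → 0.

0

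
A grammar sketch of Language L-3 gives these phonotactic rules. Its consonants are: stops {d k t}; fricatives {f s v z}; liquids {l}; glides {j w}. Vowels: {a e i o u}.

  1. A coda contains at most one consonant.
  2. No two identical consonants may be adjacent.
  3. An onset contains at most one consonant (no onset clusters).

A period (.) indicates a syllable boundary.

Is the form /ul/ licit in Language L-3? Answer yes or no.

/ul/ — σ1 onset /∅/, coda /l/ ok → licit

yes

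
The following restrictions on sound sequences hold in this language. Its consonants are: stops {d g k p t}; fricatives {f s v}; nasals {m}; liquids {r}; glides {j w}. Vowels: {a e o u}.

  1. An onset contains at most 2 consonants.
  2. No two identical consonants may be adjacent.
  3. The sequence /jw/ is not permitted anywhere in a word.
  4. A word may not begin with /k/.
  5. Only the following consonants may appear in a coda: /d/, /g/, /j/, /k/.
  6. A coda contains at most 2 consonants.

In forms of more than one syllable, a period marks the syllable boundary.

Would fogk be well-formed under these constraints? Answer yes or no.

yes

fogk — σ1 onset /f/, coda /gk/ (2C) ok → well-formed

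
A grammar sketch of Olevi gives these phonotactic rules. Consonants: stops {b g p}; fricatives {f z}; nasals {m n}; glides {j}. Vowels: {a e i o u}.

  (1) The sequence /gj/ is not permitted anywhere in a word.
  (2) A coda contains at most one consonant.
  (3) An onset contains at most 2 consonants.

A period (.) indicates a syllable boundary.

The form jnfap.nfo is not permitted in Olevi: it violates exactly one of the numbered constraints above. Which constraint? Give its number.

3

jnfap.nfo: syllable 1 onset /jnf/ has 3 consonants (> 2).
This is a violation of constraint 3: "An onset contains at most 2 consonants."
The remaining constraints (1, 2) are satisfied.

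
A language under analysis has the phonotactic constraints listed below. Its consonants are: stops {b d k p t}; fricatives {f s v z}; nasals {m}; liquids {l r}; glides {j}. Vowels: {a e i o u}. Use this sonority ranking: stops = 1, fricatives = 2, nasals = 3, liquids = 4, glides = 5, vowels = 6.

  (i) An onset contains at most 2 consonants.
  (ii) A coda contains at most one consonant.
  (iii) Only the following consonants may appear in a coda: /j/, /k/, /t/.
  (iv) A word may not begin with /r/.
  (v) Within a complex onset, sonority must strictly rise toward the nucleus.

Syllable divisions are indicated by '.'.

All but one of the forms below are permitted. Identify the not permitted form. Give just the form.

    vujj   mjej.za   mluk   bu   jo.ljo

vujj — violates constraint (ii): syllable 1 coda /jj/ has 2 consonants (> 1) → not permitted
mjej.za — σ1 onset /mj/ (3→5 rises), coda /j/ ok; σ2 onset /z/, coda /∅/ ok → permitted
mluk — σ1 onset /ml/ (3→4 rises), coda /k/ ok → permitted
bu — σ1 onset /b/, coda /∅/ ok → permitted
jo.ljo — σ1 onset /j/, coda /∅/ ok; σ2 onset /lj/ (4→5 rises), coda /∅/ ok → permitted

vujj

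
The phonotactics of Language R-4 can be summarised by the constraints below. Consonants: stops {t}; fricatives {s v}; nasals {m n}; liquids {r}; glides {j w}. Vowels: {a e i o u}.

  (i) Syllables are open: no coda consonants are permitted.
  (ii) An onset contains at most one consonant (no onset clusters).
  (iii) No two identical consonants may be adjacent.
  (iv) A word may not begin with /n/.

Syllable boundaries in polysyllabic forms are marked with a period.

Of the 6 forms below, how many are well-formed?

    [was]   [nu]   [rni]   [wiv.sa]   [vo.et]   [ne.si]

[was] — violates constraint (i): syllable 1 coda /s/ has 1 consonant (> 0) → ill-formed
[nu] — violates constraint (iv): word begins with /n/ → ill-formed
[rni] — violates constraint (ii): syllable 1 onset /rn/ has 2 consonants (> 1) → ill-formed
[wiv.sa] — violates constraint (i): syllable 1 coda /v/ has 1 consonant (> 0) → ill-formed
[vo.et] — violates constraint (i): syllable 2 coda /t/ has 1 consonant (> 0) → ill-formed
[ne.si] — violates constraint (iv): word begins with /n/ → ill-formed
No form is well-formed → 0.

0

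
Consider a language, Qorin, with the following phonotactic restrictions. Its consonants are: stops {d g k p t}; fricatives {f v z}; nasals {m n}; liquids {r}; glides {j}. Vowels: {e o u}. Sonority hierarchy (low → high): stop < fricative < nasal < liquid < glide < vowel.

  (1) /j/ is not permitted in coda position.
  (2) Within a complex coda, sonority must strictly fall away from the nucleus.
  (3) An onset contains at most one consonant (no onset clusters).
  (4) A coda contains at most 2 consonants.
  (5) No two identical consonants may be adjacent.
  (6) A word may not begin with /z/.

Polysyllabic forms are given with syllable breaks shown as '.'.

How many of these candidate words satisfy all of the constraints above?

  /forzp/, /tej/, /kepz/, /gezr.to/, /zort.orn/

/forzp/ — violates constraint 4: syllable 1 coda /rzp/ has 3 consonants (> 2) → illicit
/tej/ — violates constraint 1: syllable 1 coda contains /j/ → illicit
/kepz/ — violates constraint 2: syllable 1 coda /pz/: /p/ (stop, 1) → /z/ (fricative, 2) does not fall → illicit
/gezr.to/ — violates constraint 2: syllable 1 coda /zr/: /z/ (fricative, 2) → /r/ (liquid, 4) does not fall → illicit
/zort.orn/ — violates constraint 6: word begins with /z/ → illicit
No form is licit → 0.

0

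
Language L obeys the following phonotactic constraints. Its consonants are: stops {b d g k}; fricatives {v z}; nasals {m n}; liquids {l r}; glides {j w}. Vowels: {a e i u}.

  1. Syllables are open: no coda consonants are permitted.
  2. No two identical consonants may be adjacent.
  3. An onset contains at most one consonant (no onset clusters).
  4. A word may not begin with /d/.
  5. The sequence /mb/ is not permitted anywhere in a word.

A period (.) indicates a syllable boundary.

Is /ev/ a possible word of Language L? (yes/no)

no

/ev/ — violates constraint 1: syllable 1 coda /v/ has 1 consonant (> 0) → phonotactically illegal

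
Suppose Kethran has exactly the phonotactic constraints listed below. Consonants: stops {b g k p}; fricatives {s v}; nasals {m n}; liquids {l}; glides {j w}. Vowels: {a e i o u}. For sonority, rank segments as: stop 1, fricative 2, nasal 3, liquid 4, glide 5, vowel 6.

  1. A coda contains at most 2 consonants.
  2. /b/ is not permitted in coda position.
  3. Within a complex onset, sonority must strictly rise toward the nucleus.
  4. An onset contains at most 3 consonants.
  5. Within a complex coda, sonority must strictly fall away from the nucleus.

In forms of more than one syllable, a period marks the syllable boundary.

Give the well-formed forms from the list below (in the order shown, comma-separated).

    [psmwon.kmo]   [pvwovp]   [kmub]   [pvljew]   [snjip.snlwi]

[psmwon.kmo] — violates constraint 4: syllable 1 onset /psmw/ has 4 consonants (> 3) → ill-formed
[pvwovp] — σ1 onset /pvw/ (1→2→5 rises), coda /vp/ (2→1 falls) ok → well-formed
[kmub] — violates constraint 2: syllable 1 coda contains /b/ → ill-formed
[pvljew] — violates constraint 4: syllable 1 onset /pvlj/ has 4 consonants (> 3) → ill-formed
[snjip.snlwi] — violates constraint 4: syllable 2 onset /snlw/ has 4 consonants (> 3) → ill-formed

[pvwovp]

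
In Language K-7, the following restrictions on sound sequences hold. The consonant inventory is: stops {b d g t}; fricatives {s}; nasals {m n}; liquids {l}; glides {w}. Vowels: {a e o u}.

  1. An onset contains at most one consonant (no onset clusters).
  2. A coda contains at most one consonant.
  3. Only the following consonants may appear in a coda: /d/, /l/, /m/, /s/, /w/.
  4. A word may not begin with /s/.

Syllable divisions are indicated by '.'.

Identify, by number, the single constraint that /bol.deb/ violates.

3

/bol.deb/: syllable 2 coda contains /b/, which is not a licensed coda consonant.
This is a violation of constraint 3: "Only the following consonants may appear in a coda: /d/, /l/, /m/, /s/, /w/."
The remaining constraints (1, 2, 4) are satisfied.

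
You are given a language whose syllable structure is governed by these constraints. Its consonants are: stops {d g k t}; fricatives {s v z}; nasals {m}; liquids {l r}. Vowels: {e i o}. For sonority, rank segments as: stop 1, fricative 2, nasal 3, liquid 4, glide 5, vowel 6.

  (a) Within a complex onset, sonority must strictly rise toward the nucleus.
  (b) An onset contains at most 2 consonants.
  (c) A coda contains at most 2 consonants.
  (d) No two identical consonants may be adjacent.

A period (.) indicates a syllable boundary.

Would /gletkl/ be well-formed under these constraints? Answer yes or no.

no

/gletkl/ — violates constraint (c): syllable 1 coda /tkl/ has 3 consonants (> 2) → ill-formed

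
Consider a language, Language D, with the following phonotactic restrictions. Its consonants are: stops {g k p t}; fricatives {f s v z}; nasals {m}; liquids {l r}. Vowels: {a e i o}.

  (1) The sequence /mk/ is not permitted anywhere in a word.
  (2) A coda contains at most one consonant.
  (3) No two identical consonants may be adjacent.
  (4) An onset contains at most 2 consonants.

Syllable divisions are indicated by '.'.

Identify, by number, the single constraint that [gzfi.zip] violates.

4

[gzfi.zip]: syllable 1 onset /gzf/ has 3 consonants (> 2).
This is a violation of constraint 4: "An onset contains at most 2 consonants."
The remaining constraints (1, 2, 3) are satisfied.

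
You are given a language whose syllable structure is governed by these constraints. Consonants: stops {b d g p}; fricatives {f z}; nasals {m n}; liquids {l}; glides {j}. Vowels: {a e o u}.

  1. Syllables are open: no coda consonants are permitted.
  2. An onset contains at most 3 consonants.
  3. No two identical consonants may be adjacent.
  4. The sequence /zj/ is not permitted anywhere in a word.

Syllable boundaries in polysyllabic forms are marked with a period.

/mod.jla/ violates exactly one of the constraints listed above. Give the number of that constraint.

/mod.jla/: syllable 1 coda /d/ has 1 consonant (> 0).
This is a violation of constraint 1: "Syllables are open: no coda consonants are permitted."
The remaining constraints (2, 3, 4) are satisfied.

1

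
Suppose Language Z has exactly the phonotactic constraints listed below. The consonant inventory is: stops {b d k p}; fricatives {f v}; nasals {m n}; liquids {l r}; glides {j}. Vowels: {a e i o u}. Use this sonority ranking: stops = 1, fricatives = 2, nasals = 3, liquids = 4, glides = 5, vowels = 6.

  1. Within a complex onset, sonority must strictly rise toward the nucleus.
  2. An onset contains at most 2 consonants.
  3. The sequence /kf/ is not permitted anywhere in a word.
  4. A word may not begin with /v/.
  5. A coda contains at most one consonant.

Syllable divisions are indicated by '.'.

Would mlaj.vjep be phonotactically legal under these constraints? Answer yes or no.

yes

mlaj.vjep — σ1 onset /ml/ (3→4 rises), coda /j/ ok; σ2 onset /vj/ (2→5 rises), coda /p/ ok → phonotactically legal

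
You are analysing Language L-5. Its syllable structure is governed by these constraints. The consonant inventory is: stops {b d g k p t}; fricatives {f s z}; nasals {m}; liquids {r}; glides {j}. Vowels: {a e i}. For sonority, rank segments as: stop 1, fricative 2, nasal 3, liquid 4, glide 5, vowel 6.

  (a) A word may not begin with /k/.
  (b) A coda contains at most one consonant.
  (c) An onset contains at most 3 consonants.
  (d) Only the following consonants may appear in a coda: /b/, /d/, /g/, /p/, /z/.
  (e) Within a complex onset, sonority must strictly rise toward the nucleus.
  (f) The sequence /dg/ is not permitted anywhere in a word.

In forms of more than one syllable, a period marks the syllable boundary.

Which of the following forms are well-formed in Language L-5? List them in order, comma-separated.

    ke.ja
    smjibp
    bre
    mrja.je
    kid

ke.ja — violates constraint (a): word begins with /k/ → ill-formed
smjibp — violates constraint (b): syllable 1 coda /bp/ has 2 consonants (> 1) → ill-formed
bre — σ1 onset /br/ (1→4 rises), coda /∅/ ok → well-formed
mrja.je — σ1 onset /mrj/ (3→4→5 rises), coda /∅/ ok; σ2 onset /j/, coda /∅/ ok → well-formed
kid — violates constraint (a): word begins with /k/ → ill-formed

bre, mrja.je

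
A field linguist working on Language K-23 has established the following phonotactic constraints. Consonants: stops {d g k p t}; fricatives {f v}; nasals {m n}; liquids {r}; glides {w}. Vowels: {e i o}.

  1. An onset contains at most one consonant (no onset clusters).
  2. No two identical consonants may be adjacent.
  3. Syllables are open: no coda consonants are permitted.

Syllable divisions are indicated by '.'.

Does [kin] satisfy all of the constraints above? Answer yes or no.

no

[kin] — violates constraint 3: syllable 1 coda /n/ has 1 consonant (> 0) → ill-formed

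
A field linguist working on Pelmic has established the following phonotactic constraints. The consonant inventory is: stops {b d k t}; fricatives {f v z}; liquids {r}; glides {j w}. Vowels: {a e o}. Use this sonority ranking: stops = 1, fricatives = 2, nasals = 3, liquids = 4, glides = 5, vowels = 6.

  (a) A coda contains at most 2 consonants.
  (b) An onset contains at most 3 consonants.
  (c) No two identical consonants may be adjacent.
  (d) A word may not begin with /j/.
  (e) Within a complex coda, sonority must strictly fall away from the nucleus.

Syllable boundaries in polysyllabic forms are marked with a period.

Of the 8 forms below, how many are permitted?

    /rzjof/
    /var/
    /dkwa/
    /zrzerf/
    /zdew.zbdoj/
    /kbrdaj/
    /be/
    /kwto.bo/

/rzjof/ — σ1 onset /rzj/ (3C), coda /f/ ok → permitted
/var/ — σ1 onset /v/, coda /r/ ok → permitted
/dkwa/ — σ1 onset /dkw/ (3C), coda /∅/ ok → permitted
/zrzerf/ — σ1 onset /zrz/ (3C), coda /rf/ (4→2 falls) ok → permitted
/zdew.zbdoj/ — σ1 onset /zd/ (2C), coda /w/ ok; σ2 onset /zbd/ (3C), coda /j/ ok → permitted
/kbrdaj/ — violates constraint (b): syllable 1 onset /kbrd/ has 4 consonants (> 3) → not permitted
/be/ — σ1 onset /b/, coda /∅/ ok → permitted
/kwto.bo/ — σ1 onset /kwt/ (3C), coda /∅/ ok; σ2 onset /b/, coda /∅/ ok → permitted
Permitted: /rzjof/, /var/, /dkwa/, /zrzerf/, /zdew.zbdoj/, /be/, /kwto.bo/ → 7.

7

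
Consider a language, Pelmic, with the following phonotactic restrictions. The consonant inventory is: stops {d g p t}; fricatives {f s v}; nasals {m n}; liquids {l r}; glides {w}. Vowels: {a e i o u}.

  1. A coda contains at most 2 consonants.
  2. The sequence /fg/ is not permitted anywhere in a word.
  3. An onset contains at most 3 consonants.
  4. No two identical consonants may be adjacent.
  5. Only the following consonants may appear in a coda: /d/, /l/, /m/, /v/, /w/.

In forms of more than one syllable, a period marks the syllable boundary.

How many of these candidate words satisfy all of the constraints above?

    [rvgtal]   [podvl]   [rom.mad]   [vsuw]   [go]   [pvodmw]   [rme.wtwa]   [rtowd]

[rvgtal] — violates constraint 3: syllable 1 onset /rvgt/ has 4 consonants (> 3) → ill-formed
[podvl] — violates constraint 1: syllable 1 coda /dvl/ has 3 consonants (> 2) → ill-formed
[rom.mad] — violates constraint 4: adjacent identical consonants /mm/ → ill-formed
[vsuw] — σ1 onset /vs/ (2C), coda /w/ ok → well-formed
[go] — σ1 onset /g/, coda /∅/ ok → well-formed
[pvodmw] — violates constraint 1: syllable 1 coda /dmw/ has 3 consonants (> 2) → ill-formed
[rme.wtwa] — σ1 onset /rm/ (2C), coda /∅/ ok; σ2 onset /wtw/ (3C), coda /∅/ ok → well-formed
[rtowd] — σ1 onset /rt/ (2C), coda /wd/ (2C) ok → well-formed
Well-formed: [vsuw], [go], [rme.wtwa], [rtowd] → 4.

4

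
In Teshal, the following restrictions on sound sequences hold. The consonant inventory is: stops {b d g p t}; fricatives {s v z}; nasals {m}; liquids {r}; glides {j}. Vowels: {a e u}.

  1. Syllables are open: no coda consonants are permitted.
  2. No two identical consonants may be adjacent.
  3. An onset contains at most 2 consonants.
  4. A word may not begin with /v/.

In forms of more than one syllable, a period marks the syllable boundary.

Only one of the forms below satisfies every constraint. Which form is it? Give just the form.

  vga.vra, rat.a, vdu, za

vga.vra — violates constraint 4: word begins with /v/ → illicit
rat.a — violates constraint 1: syllable 1 coda /t/ has 1 consonant (> 0) → illicit
vdu — violates constraint 4: word begins with /v/ → illicit
za — σ1 onset /z/, coda /∅/ ok → licit

za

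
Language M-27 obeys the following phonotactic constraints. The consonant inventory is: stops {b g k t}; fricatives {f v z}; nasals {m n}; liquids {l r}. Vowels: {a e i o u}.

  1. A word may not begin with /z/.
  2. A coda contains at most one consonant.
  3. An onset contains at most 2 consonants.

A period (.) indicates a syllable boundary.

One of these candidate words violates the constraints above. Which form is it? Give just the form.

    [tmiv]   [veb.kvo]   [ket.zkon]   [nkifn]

[tmiv] — σ1 onset /tm/ (2C), coda /v/ ok → phonotactically legal
[veb.kvo] — σ1 onset /v/, coda /b/ ok; σ2 onset /kv/ (2C), coda /∅/ ok → phonotactically legal
[ket.zkon] — σ1 onset /k/, coda /t/ ok; σ2 onset /zk/ (2C), coda /n/ ok → phonotactically legal
[nkifn] — violates constraint 2: syllable 1 coda /fn/ has 2 consonants (> 1) → phonotactically illegal

[nkifn]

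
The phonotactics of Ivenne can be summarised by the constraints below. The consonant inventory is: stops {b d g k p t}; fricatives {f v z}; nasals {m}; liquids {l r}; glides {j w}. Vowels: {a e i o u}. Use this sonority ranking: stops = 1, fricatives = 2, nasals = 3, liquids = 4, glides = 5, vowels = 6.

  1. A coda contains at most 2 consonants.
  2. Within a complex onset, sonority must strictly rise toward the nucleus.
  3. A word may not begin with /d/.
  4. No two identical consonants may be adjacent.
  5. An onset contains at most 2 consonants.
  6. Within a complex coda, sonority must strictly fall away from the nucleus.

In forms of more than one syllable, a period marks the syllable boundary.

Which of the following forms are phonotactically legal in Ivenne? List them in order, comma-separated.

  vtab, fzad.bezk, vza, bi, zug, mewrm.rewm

bi, zug

vtab — violates constraint 2: syllable 1 onset /vt/: /v/ (fricative, 2) → /t/ (stop, 1) does not rise → phonotactically illegal
fzad.bezk — violates constraint 2: syllable 1 onset /fz/: /f/ (fricative, 2) → /z/ (fricative, 2) does not rise → phonotactically illegal
vza — violates constraint 2: syllable 1 onset /vz/: /v/ (fricative, 2) → /z/ (fricative, 2) does not rise → phonotactically illegal
bi — σ1 onset /b/, coda /∅/ ok → phonotactically legal
zug — σ1 onset /z/, coda /g/ ok → phonotactically legal
mewrm.rewm — violates constraint 1: syllable 1 coda /wrm/ has 3 consonants (> 2) → phonotactically illegal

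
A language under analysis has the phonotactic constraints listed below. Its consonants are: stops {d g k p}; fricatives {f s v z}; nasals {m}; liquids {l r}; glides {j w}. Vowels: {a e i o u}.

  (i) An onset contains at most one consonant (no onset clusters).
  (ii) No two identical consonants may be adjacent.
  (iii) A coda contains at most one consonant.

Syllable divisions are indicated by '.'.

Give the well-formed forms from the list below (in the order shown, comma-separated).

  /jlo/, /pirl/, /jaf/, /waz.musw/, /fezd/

/jaf/

/jlo/ — violates constraint (i): syllable 1 onset /jl/ has 2 consonants (> 1) → ill-formed
/pirl/ — violates constraint (iii): syllable 1 coda /rl/ has 2 consonants (> 1) → ill-formed
/jaf/ — σ1 onset /j/, coda /f/ ok → well-formed
/waz.musw/ — violates constraint (iii): syllable 2 coda /sw/ has 2 consonants (> 1) → ill-formed
/fezd/ — violates constraint (iii): syllable 1 coda /zd/ has 2 consonants (> 1) → ill-formed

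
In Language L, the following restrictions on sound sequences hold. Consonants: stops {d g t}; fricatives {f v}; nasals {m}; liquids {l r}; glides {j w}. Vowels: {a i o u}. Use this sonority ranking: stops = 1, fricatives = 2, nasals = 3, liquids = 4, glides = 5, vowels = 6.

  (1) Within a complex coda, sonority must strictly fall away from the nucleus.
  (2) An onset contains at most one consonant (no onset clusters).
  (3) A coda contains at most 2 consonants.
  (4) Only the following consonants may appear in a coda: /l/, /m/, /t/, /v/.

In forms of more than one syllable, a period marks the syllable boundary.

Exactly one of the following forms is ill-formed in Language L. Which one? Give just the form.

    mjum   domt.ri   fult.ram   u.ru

mjum

mjum — violates constraint 2: syllable 1 onset /mj/ has 2 consonants (> 1) → ill-formed
domt.ri — σ1 onset /d/, coda /mt/ (3→1 falls) ok; σ2 onset /r/, coda /∅/ ok → well-formed
fult.ram — σ1 onset /f/, coda /lt/ (4→1 falls) ok; σ2 onset /r/, coda /m/ ok → well-formed
u.ru — σ1 onset /∅/, coda /∅/ ok; σ2 onset /r/, coda /∅/ ok → well-formed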